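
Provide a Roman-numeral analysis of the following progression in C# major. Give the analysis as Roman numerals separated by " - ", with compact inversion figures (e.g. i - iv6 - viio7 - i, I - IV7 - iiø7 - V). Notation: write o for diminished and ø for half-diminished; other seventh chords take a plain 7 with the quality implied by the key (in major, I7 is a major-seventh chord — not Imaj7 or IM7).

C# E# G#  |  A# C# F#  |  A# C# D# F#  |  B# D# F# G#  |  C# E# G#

I - IV6 - ii43 - V65 - I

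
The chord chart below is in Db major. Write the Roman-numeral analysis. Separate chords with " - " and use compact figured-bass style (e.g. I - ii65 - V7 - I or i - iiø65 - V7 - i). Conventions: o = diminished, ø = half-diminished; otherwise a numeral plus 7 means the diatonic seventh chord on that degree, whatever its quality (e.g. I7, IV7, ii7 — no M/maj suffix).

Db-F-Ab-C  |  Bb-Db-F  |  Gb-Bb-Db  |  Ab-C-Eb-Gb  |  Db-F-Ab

Db-F-Ab-C: root Db is the tonic; major seventh chord there is I7.
Bb-Db-F: root Bb is the submediant; minor triad there is vi.
Gb-Bb-Db has root Gb, degree 4 in Db major, so IV.
Ab-C-Eb-Gb: root Ab is the dominant; dominant seventh chord there is V7.
Db-F-Ab: root Db is the tonic; major triad there is I.

I7 - vi - IV - V7 - I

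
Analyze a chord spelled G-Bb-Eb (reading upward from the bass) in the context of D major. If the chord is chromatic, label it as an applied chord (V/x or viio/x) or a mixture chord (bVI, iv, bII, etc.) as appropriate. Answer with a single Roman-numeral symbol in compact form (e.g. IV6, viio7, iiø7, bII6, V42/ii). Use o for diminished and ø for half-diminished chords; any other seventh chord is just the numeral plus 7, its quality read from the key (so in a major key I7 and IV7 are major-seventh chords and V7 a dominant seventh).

The pitches Eb-G-Bb form a major triad rooted on Eb.
Eb is the lowered second degree of D major (diatonic 2 would be E). This is the Neapolitan sixth — a major triad on the lowered second degree, here in its customary first inversion.
With G in the bass the chord is in first inversion, so the figured bass is 6.

bII6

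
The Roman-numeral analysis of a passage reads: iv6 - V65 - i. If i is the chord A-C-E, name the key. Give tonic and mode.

A minor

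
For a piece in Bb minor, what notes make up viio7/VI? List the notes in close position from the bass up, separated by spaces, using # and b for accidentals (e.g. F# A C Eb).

viio7/VI is a secondary leading-tone chord. The target VI is Gb in Bb minor; the applied chord is rooted a semitone below, on F.
Building a fully diminished seventh chord on F gives F-Ab-Cb-Ebb.

F Ab Cb Ebb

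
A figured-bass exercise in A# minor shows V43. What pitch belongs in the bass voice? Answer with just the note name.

B#

V in A# minor has root E#; the chord is E#-G##-B#-D#.
The figure 43 means second inversion — the fifth is in the bass.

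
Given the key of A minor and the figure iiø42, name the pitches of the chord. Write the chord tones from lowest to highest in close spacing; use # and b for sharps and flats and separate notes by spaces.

A B D F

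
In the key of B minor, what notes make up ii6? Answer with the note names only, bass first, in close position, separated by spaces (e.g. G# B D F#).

E G# C#

Scale degree 2 in B minor is C#; here the chord built on it is altered to a minor triad. ii6 is the minor supertonic, borrowed from the parallel major (the Dorian ii).
So the chord is C#-E-G#.
The figured bass 6 indicates first inversion, placing the third (E) in the bass: E-G#-C#.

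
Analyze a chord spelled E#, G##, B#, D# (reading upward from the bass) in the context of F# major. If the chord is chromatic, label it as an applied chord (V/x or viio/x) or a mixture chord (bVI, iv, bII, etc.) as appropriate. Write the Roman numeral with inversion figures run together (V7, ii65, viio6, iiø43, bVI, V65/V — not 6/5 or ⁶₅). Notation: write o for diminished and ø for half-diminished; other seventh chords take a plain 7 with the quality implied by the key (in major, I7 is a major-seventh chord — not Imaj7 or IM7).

V7/iii

Stacked in thirds the chord is E#-G##-B#-D#: a dominant seventh chord on E#.
E# is not a diatonic chord root with this quality in F# major, but it lies a perfect fifth above A# (iii), so the chord functions as an applied dominant of iii.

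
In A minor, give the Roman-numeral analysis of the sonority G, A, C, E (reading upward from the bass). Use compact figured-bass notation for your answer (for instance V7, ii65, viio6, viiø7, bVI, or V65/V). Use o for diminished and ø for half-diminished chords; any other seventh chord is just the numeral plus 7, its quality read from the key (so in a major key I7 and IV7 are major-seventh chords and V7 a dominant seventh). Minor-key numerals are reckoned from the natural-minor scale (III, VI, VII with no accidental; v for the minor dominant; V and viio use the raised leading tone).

The pitches A-C-E-G form a minor seventh chord rooted on A.
In A minor, A is the tonic; the diatonic minor seventh chord there is i7.
With G in the bass the chord is in third inversion, so the figured bass is 42.

i42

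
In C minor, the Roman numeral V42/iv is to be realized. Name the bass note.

The applied chord V42/iv is rooted on C: C-E-G-Bb.
The figure 42 means third inversion — the seventh is in the bass.

Bb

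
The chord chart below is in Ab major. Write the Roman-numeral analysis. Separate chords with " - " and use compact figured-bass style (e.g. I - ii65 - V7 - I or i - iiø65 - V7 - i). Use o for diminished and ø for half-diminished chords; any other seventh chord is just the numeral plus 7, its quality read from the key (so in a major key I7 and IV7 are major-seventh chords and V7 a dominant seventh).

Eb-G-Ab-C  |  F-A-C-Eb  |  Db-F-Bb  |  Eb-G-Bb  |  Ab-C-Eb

I43 - V7/ii - ii6 - V - I

Eb-G-Ab-C: major seventh chord on Ab = scale degree 1 → I43.
F-A-C-Eb: chromatic; F is V of ii, so V7/ii.
Db-F-Bb: minor triad on Bb = scale degree 2 → ii6.
Eb-G-Bb has root Eb, degree 5 in Ab major, so V.
Ab-C-Eb: major triad on Ab = scale degree 1 → I.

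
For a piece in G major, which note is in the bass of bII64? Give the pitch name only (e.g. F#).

bII in G major has root Ab; the chord is Ab-C-Eb.
The figure 64 means second inversion — the fifth is in the bass.

Eb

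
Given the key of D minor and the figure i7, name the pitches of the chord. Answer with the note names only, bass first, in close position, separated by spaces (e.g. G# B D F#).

D F A C

The numeral's case and figure indicate a minor seventh chord. In D minor its root, scale degree 1, is D.
That chord is spelled D-F-A-C.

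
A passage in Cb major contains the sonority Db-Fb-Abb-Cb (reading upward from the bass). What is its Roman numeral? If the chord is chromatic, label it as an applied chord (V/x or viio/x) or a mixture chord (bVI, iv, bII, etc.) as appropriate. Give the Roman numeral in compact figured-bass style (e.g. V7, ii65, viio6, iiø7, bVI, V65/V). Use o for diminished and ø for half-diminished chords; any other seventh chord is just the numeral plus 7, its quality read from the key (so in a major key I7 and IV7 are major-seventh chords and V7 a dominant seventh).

iiø7

Stacked in thirds the chord is Db-Fb-Abb-Cb: a half-diminished seventh chord on Db.
Db is the second degree of Cb major. This is the half-diminished supertonic seventh, borrowed from the parallel minor.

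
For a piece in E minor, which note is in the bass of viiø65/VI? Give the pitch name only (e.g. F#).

The applied chord viiø65/VI is rooted on B: B-D-F-A.
The figure 65 means first inversion — the third is in the bass.

D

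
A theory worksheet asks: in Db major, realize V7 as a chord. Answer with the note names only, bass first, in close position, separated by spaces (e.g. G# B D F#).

Ab C Eb Gb

In Db major, the fifth degree is Ab, and the diatonic chord built there is a dominant seventh chord.
That chord is spelled Ab-C-Eb-Gb.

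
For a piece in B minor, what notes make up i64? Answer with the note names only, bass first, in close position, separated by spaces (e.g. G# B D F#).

In B minor, scale degree 1 is B, and the diatonic chord built there is a minor triad.
That chord is spelled B-D-F#.
With the 64 figure the chord is in second inversion; from the bass F# upward in close position it reads F#-B-D.

F# B D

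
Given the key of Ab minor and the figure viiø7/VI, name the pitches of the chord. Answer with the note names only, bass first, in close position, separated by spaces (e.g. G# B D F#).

Eb Gb Bbb Db

viiø7/VI is a secondary leading-tone chord. The target VI is Fb in Ab minor; the applied chord is rooted a semitone below, on Eb.
Building a half-diminished seventh chord on Eb gives Eb-Gb-Bbb-Db.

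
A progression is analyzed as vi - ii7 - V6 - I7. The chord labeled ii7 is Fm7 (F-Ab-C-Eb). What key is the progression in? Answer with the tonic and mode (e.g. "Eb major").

Eb major

ii7 is given as F-Ab-C-Eb — a minor seventh chord with root F.
ii7 on F implies F is the supertonic; that puts the tonic at Eb, and the lowercase numeral fits major mode.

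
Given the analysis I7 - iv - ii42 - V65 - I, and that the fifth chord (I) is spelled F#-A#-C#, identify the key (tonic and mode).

I is given as F#-A#-C# — a major triad with root F#.
If F# is scale degree 1 and the mode makes that degree carry a major triad, the tonic is F# and the mode is major.

F# major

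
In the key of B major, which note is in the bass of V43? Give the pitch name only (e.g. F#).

C#

V in B major has root F#; the chord is F#-A#-C#-E.
The figure 43 means second inversion — the fifth is in the bass.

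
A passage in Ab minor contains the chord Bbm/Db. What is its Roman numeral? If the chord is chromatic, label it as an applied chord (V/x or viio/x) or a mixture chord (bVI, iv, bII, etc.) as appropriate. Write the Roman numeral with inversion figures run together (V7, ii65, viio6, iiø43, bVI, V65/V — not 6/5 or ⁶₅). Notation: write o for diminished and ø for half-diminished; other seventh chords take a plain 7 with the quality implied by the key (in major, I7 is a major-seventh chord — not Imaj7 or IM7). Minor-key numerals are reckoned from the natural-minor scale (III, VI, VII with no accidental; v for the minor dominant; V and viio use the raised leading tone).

Stacked in thirds the chord is Bb-Db-F: a minor triad on Bb.
Bb is the second degree of Ab minor. This is the minor supertonic, borrowed from the parallel major (the Dorian ii).
With Db in the bass the chord is in first inversion, so the figured bass is 6.

ii6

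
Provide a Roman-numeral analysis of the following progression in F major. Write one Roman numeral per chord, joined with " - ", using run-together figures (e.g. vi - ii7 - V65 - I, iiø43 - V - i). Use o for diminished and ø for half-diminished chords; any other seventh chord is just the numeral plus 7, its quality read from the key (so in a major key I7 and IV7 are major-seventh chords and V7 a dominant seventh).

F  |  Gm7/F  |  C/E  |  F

I - ii42 - V6 - I

F: root F is the tonic; major triad there is I.
Gm7/F: minor seventh chord on G = scale degree 2 → ii42.
C/E: major triad on C = scale degree 5 → V6.
F: root F is the tonic; major triad there is I.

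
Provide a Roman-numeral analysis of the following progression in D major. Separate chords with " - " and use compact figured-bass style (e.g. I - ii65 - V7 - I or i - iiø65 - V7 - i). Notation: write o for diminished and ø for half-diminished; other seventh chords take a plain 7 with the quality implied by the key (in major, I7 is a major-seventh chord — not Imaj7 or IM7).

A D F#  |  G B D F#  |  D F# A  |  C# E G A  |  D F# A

A-D-F#: root D is the tonic; major triad there is I64.
G-B-D-F#: major seventh chord on G = scale degree 4 → IV7.
D-F#-A has root D, degree 1 in D major, so I.
C#-E-G-A has root A, degree 5 in D major, so V65.
D-F#-A has root D, degree 1 in D major, so I.

I64 - IV7 - I - V65 - I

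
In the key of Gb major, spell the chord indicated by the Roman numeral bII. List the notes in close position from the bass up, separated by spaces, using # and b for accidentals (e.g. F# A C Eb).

Scale degree 2 in Gb major is Ab; lowering it a half step gives Abb. bII is the Neapolitan chord — a major triad on the lowered second degree.
So the chord is Abb-Cb-Ebb.

Abb Cb Ebb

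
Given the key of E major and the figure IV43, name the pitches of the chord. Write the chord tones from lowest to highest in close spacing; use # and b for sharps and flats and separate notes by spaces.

E G# A C#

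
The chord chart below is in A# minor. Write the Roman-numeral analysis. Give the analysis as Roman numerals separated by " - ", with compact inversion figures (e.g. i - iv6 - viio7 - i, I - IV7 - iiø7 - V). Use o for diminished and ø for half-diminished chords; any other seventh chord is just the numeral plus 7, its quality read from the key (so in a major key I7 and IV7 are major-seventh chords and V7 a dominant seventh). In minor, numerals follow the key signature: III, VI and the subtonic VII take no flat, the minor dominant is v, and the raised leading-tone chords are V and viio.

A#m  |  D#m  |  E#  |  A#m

i - iv - V - i

A#m has root A#, degree 1 in A# minor, so i.
D#m has root D#, degree 4 in A# minor, so iv.
E# has root E#, degree 5 in A# minor, so V.
A#m has root A#, degree 1 in A# minor, so i.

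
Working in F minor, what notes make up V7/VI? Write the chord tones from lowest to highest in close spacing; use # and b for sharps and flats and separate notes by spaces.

V7/VI is a secondary dominant — the dominant seventh of VI. VI in F minor is Db, so the applied chord's root is Ab, a perfect fifth above.
Building a dominant seventh chord on Ab gives Ab-C-Eb-Gb.

Ab C Eb Gb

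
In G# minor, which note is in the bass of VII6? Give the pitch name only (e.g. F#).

A#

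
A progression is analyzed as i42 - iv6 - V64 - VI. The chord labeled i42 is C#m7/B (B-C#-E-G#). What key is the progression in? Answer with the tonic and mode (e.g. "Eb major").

i42 is given as B-C#-E-G# — a minor seventh chord with root C#.
If C# is scale degree 1 and the mode makes that degree carry a minor seventh chord, the tonic is C# and the mode is minor.

C# minor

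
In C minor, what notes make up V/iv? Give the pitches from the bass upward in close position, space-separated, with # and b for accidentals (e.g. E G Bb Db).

C E G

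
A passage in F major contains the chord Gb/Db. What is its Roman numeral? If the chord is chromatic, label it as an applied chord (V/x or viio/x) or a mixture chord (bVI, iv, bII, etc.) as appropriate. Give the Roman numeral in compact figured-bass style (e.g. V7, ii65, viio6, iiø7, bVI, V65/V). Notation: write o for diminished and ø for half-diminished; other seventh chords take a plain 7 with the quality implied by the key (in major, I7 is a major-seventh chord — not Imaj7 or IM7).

Stacked in thirds the chord is Gb-Bb-Db: a major triad on Gb.
Gb is the lowered second degree of F major (diatonic 2 would be G). This is the Neapolitan chord — a major triad on the lowered second degree.
With Db in the bass the chord is in second inversion, so the figured bass is 64.

bII64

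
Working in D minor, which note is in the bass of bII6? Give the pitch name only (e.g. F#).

G

bII in D minor has root Eb; the chord is Eb-G-Bb.
The figure 6 means first inversion — the third is in the bass.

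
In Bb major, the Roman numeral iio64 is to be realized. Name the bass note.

Gb

iio in Bb major has root C; the chord is C-Eb-Gb.
The figure 64 means second inversion — the fifth is in the bass.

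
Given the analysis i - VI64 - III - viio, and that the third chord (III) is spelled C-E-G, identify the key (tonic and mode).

A minor

The chord C is a major triad rooted on C; its label is III.
If C is scale degree 3 and the mode makes that degree carry a major triad, the tonic is A and the mode is minor.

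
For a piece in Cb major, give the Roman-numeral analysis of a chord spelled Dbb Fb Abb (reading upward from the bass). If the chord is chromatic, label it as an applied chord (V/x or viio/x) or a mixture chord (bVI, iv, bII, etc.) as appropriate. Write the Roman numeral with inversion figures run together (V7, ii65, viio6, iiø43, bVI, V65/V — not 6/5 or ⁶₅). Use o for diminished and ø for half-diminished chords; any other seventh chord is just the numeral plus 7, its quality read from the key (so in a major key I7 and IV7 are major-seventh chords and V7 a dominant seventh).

Stacked in thirds the chord is Dbb-Fb-Abb: a major triad on Dbb.
Dbb is the lowered second degree of Cb major (diatonic 2 would be Db). This is the Neapolitan chord — a major triad on the lowered second degree.

bII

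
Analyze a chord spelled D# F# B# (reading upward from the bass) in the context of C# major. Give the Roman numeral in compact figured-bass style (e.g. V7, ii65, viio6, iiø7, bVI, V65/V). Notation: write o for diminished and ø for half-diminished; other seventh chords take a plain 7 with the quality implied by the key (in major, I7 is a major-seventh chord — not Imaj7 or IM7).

The pitches B#-D#-F# form a diminished triad rooted on B#.
B# is scale degree 7 in C# major, and a diminished triad on that degree is written viio.
With D# in the bass the chord is in first inversion, so the figured bass is 6.

viio6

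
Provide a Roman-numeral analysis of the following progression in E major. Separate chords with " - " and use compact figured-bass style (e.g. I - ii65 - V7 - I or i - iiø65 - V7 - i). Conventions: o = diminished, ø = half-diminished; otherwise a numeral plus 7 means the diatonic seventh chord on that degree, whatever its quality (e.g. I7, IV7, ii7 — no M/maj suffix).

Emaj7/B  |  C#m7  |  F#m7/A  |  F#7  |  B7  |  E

I43 - vi7 - ii65 - V7/V - V7 - I

Emaj7/B has root E, degree 1 in E major, so I43.
C#m7 has root C#, degree 6 in E major, so vi7.
F#m7/A: root F# is the supertonic; minor seventh chord there is ii65.
F#7: chromatic; F# is V of V, so V7/V.
B7: dominant seventh chord on B = scale degree 5 → V7.
E: major triad on E = scale degree 1 → I.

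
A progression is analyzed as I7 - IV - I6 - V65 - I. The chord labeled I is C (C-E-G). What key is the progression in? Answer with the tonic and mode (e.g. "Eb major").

The anchor chord is a major triad on C, labeled I.
If C is scale degree 1 and the mode makes that degree carry a major triad, the tonic is C and the mode is major.

C major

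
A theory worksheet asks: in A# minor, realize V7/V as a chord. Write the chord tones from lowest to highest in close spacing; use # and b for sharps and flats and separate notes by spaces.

B# D## F## A#

V7/V is a secondary dominant — the dominant seventh of V. V in A# minor is E#, so the applied chord's root is B#, a perfect fifth above.
Building a dominant seventh chord on B# gives B#-D##-F##-A#.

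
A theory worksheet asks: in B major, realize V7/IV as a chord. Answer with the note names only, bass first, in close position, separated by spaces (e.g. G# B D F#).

V7/IV is a secondary dominant — the dominant seventh of IV. IV in B major is E, so the applied chord's root is B, a perfect fifth above.
Building a dominant seventh chord on B gives B-D#-F#-A.

B D# F# A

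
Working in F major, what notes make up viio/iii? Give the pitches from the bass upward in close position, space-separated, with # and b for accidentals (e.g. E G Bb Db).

The slash marks an applied leading-tone chord: viio of iii. In F major, iii is A, so the leading tone to it is G#, a half step below.
Building a diminished triad on G# gives G#-B-D.

G# B D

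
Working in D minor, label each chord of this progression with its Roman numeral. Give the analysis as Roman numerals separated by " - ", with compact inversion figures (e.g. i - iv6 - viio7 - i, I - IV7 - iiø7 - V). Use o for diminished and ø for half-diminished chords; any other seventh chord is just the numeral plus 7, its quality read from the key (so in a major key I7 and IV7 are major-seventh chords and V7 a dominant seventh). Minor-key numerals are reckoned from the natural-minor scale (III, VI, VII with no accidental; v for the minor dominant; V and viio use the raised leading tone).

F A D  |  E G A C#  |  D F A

F-A-D: root D is the tonic; minor triad there is i6.
E-G-A-C#: root A is the dominant; dominant seventh chord there is V43.
D-F-A: root D is the tonic; minor triad there is i.

i6 - V43 - i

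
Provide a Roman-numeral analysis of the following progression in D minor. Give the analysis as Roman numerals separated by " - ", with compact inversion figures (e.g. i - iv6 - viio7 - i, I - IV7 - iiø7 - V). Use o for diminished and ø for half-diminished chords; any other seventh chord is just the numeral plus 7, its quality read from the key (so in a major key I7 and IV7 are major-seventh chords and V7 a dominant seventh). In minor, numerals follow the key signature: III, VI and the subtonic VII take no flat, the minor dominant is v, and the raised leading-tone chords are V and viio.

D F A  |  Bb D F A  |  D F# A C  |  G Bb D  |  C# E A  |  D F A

D-F-A: minor triad on D = scale degree 1 → i.
Bb-D-F-A: major seventh chord on Bb = scale degree 6 → VI7.
D-F#-A-C is the secondary dominant of iv (dominant seventh chord on D): V7/iv.
G-Bb-D has root G, degree 4 in D minor, so iv.
C#-E-A: major triad on A = scale degree 5 → V6.
D-F-A: root D is the tonic; minor triad there is i.

i - VI7 - V7/iv - iv - V6 - i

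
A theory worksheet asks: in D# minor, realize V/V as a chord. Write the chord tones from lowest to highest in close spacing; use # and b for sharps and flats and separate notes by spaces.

The slash means an applied dominant: we want the dominant of V. In D# minor, V is A# major, and its dominant is built on E#.
Building a major triad on E# gives E#-G##-B#.

E# G## B#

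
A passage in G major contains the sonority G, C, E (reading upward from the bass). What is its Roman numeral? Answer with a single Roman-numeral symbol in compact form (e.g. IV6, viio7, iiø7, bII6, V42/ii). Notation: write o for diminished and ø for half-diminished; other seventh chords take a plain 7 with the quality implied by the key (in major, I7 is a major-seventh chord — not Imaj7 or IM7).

Stacked in thirds the chord is C-E-G: a major triad on C.
In G major, C is the subdominant; the diatonic major triad there is IV.
With G in the bass the chord is in second inversion, so the figured bass is 64.

IV64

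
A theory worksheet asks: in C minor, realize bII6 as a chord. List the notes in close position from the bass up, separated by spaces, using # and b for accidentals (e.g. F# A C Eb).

F Ab Db

Scale degree 2 in C minor is D; lowering it a half step gives Db. bII6 is the Neapolitan sixth — a major triad on the lowered second degree, here in its customary first inversion.
So the chord is Db-F-Ab, a major triad.
With the 6 figure the chord is in first inversion; from the bass F upward in close position it reads F-Ab-Db.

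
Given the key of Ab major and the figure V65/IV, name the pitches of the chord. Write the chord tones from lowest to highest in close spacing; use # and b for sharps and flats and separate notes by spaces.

The slash means an applied dominant: we want the dominant of IV. In Ab major, IV is Db major, and its dominant is built on Ab.
Building a dominant seventh chord on Ab gives Ab-C-Eb-Gb.
With the 65 figure the chord is in first inversion; from the bass C upward in close position it reads C-Eb-Gb-Ab.

C Eb Gb Ab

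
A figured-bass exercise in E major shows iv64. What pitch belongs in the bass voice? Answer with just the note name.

E

iv in E major has root A; the chord is A-C-E.
The figure 64 means second inversion — the fifth is in the bass.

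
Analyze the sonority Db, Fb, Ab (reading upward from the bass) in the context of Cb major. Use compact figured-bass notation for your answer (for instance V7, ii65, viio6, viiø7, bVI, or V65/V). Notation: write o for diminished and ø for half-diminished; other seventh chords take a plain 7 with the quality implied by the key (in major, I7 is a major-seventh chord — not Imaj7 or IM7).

ii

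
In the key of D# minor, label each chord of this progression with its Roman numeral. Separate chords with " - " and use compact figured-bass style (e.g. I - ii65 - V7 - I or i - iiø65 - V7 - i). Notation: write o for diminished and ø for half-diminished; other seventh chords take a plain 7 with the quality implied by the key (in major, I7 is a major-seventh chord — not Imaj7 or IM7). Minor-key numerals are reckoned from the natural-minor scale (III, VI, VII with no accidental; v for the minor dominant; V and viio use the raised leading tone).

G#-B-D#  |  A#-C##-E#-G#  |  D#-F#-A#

G#-B-D#: root G# is the subdominant; minor triad there is iv.
A#-C##-E#-G#: root A# is the dominant; dominant seventh chord there is V7.
D#-F#-A# has root D#, degree 1 in D# minor, so i.

iv - V7 - i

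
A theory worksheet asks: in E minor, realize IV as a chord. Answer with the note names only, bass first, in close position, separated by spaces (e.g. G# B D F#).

A C# E

Scale degree 4 in E minor is A; here the chord built on it is altered to a major triad. IV is the major subdominant, borrowed from the parallel major.
So the chord is A-C#-E, a major triad.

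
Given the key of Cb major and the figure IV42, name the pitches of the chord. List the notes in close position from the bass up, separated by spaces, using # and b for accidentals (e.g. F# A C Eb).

In Cb major, the subdominant is Fb, and the diatonic chord built there is a major seventh chord.
Stacking thirds from Fb gives Fb-Ab-Cb-Eb.
The figured bass 42 indicates third inversion, placing the seventh (Eb) in the bass: Eb-Fb-Ab-Cb.

Eb Fb Ab Cb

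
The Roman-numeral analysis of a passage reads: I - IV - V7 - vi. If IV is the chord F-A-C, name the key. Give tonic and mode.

C major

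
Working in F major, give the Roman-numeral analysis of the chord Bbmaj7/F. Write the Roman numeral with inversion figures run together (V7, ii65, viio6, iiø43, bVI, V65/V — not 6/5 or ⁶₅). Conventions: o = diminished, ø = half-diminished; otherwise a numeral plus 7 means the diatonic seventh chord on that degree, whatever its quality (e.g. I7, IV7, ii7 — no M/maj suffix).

IV43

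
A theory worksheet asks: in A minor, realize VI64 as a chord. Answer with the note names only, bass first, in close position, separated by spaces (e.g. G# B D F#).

C F A

The numeral's case and figure indicate a major triad. In A minor its root, the sixth degree, is F.
Stacking thirds from F gives F-A-C.
The figured bass 64 indicates second inversion, placing the fifth (C) in the bass: C-F-A.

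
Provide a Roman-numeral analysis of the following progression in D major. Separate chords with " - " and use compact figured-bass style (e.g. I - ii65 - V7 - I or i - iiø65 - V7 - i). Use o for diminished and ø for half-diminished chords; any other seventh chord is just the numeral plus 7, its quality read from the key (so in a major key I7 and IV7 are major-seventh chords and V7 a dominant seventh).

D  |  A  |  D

D: root D is the tonic; major triad there is I.
A has root A, degree 5 in D major, so V.
D has root D, degree 1 in D major, so I.

I - V - I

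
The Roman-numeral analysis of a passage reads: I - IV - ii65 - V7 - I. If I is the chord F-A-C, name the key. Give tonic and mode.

I is given as F-A-C — a major triad with root F.
If F is scale degree 1 and the mode makes that degree carry a major triad, the tonic is F and the mode is major.

F major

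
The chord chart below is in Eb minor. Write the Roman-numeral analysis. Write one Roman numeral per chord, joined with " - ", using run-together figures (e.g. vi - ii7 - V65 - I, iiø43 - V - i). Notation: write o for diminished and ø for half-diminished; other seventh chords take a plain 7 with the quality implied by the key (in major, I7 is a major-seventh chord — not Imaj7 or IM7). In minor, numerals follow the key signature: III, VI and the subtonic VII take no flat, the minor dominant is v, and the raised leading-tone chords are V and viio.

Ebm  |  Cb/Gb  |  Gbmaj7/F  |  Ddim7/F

i - VI64 - III42 - viio65

Ebm: root Eb is the tonic; minor triad there is i.
Cb/Gb: root Cb is the submediant; major triad there is VI64.
Gbmaj7/F has root Gb, degree 3 in Eb minor, so III42.
Ddim7/F: fully diminished seventh chord on D = scale degree 7 → viio65.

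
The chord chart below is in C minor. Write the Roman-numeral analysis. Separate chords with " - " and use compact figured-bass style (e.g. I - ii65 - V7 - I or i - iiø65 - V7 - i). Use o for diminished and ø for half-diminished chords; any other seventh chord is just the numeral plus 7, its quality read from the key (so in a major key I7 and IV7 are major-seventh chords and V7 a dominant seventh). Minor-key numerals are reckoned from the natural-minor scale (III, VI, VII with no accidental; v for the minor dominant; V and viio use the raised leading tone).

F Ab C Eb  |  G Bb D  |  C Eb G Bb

iv7 - v - i7

F-Ab-C-Eb: minor seventh chord on F = scale degree 4 → iv7.
G-Bb-D: minor triad on G = scale degree 5 → v.
C-Eb-G-Bb: minor seventh chord on C = scale degree 1 → i7.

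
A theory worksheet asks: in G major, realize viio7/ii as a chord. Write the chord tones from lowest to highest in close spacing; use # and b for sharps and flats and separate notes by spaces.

G# B D F

The slash marks an applied leading-tone chord: viio of ii. In G major, ii is A, so the leading tone to it is G#, a half step below.
Building a fully diminished seventh chord on G# gives G#-B-D-F.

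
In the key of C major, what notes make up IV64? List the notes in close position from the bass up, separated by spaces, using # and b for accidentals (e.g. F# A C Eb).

In C major, the fourth degree is F, and the diatonic chord built there is a major triad.
That chord is spelled F-A-C.
With the 64 figure the chord is in second inversion; from the bass C upward in close position it reads C-F-A.

C F A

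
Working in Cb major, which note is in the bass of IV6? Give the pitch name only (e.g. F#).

Ab

IV in Cb major has root Fb; the chord is Fb-Ab-Cb.
The figure 6 means first inversion — the third is in the bass.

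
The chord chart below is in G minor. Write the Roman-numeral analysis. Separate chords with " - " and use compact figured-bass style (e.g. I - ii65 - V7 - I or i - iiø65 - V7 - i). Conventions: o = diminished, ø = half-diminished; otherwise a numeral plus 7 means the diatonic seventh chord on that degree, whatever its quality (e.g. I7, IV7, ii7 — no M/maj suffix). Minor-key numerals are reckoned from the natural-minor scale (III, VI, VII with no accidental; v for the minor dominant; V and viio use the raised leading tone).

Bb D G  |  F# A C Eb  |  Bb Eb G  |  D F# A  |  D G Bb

Bb-D-G has root G, degree 1 in G minor, so i6.
F#-A-C-Eb: root F# is the leading tone; fully diminished seventh chord there is viio7.
Bb-Eb-G: root Eb is the submediant; major triad there is VI64.
D-F#-A: root D is the dominant; major triad there is V.
D-G-Bb has root G, degree 1 in G minor, so i64.

i6 - viio7 - VI64 - V - i64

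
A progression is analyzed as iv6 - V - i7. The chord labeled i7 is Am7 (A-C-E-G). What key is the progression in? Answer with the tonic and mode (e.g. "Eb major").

A minor

The anchor chord is a minor seventh chord on A, labeled i7.
If A is scale degree 1 and the mode makes that degree carry a minor seventh chord, the tonic is A and the mode is minor.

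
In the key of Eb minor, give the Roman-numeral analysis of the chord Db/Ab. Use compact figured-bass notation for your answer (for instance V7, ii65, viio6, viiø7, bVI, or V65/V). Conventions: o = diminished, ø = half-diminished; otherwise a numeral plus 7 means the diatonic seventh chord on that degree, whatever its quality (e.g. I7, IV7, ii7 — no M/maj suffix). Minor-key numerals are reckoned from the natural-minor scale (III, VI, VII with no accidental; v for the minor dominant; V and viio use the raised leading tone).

The pitches Db-F-Ab form a major triad rooted on Db.
In Eb minor, Db is the subtonic; the diatonic major triad there is VII.
With Ab in the bass the chord is in second inversion, so the figured bass is 64.

VII64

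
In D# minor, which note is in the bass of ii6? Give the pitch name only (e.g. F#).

G#

ii in D# minor has root E#; the chord is E#-G#-B#.
The figure 6 means first inversion — the third is in the bass.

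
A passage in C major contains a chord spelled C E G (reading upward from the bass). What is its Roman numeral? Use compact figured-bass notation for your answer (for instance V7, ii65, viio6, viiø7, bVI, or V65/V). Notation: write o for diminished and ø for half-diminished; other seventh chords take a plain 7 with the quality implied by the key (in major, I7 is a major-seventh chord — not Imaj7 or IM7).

I

The pitches C-E-G form a major triad rooted on C.
C is scale degree 1 in C major, and a major triad on that degree is written I.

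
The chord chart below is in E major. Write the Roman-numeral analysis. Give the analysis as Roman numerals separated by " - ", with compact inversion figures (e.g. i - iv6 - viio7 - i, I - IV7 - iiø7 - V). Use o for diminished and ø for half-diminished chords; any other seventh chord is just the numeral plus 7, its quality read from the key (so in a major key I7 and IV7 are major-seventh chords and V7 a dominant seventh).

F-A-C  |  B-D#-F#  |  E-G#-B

bII - V - I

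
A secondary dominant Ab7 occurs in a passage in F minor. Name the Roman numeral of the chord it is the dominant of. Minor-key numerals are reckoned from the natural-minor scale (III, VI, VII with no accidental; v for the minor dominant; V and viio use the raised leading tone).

VI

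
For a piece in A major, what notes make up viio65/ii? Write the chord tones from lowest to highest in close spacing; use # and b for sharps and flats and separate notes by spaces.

viio65/ii is a secondary leading-tone chord. The target ii is B in A major; the applied chord is rooted a semitone below, on A#.
Building a fully diminished seventh chord on A# gives A#-C#-E-G.
The figured bass 65 indicates first inversion, placing the third (C#) in the bass: C#-E-G-A#.

C# E G A#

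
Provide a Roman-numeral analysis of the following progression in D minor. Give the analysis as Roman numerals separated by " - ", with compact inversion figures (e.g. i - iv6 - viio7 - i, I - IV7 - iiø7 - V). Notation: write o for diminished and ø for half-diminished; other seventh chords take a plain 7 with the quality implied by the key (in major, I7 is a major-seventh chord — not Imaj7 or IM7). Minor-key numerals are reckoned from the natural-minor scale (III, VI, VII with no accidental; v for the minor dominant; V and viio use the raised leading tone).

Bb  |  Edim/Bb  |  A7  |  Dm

VI - iio64 - V7 - i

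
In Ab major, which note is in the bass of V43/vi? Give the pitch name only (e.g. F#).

The applied chord V43/vi is rooted on C: C-E-G-Bb.
The figure 43 means second inversion — the fifth is in the bass.

G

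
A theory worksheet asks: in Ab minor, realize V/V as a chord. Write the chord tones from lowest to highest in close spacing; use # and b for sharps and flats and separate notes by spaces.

Bb D F

V/V is a secondary dominant — the dominant triad of V. V in Ab minor is Eb, so the applied chord's root is Bb, a perfect fifth above.
Building a major triad on Bb gives Bb-D-F.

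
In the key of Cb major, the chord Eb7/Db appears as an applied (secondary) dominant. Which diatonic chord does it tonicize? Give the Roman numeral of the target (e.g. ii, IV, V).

vi

The chord is a dominant seventh chord on Eb.
A dominant resolves down a perfect fifth: Eb → Ab. In Cb major, Ab is scale degree 6, i.e. vi.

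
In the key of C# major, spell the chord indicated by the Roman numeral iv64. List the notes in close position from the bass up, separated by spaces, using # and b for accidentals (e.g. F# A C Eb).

iv64 is the minor subdominant, borrowed from the parallel minor. In C# major that root is F#.
So the chord is F#-A-C#, a minor triad.
With the 64 figure the chord is in second inversion; from the bass C# upward in close position it reads C#-F#-A.

C# F# A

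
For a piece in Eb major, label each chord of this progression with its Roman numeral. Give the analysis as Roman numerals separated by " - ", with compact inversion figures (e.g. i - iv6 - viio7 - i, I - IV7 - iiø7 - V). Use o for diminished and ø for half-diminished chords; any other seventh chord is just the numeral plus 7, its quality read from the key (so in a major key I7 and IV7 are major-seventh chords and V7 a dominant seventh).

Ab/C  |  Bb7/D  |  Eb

IV6 - V65 - I

Ab/C: root Ab is the subdominant; major triad there is IV6.
Bb7/D: dominant seventh chord on Bb = scale degree 5 → V65.
Eb: major triad on Eb = scale degree 1 → I.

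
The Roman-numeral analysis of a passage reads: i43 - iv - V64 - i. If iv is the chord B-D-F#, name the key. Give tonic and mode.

F# minor

The chord Bm is a minor triad rooted on B; its label is iv.
If B is scale degree 4 and the mode makes that degree carry a minor triad, the tonic is F# and the mode is minor.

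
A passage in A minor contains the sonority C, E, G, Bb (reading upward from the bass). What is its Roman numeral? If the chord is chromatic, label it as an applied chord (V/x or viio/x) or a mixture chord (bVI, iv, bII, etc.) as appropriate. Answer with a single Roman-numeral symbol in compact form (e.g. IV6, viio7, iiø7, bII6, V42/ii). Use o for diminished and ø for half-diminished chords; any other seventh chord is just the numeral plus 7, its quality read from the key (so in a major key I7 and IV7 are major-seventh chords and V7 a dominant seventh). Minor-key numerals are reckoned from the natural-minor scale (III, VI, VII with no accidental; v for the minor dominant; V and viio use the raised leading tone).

V7/VI

Stacked in thirds the chord is C-E-G-Bb: a dominant seventh chord on C.
C is not a diatonic chord root with this quality in A minor, but it lies a perfect fifth above F (VI), so the chord functions as an applied dominant of VI.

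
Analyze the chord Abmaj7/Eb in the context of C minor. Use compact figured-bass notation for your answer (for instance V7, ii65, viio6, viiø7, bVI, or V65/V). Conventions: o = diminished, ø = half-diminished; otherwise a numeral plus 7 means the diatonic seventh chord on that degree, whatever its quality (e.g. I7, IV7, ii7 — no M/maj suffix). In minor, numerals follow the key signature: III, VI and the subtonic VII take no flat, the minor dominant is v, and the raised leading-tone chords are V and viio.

VI43

The pitches Ab-C-Eb-G form a major seventh chord rooted on Ab.
Ab is scale degree 6 in C minor, and a major seventh chord on that degree is written VI7.
With Eb in the bass the chord is in second inversion, so the figured bass is 43.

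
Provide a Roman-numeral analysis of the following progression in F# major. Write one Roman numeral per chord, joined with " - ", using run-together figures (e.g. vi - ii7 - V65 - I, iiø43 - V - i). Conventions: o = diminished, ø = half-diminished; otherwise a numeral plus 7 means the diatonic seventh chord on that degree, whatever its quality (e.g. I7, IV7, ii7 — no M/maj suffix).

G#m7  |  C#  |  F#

G#m7: minor seventh chord on G# = scale degree 2 → ii7.
C#: root C# is the dominant; major triad there is V.
F#: major triad on F# = scale degree 1 → I.

ii7 - V - I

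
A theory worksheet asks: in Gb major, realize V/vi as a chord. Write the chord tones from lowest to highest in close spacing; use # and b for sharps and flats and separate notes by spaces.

Bb D F

V/vi is a secondary dominant — the dominant triad of vi. vi in Gb major is Eb, so the applied chord's root is Bb, a perfect fifth above.
Building a major triad on Bb gives Bb-D-F.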